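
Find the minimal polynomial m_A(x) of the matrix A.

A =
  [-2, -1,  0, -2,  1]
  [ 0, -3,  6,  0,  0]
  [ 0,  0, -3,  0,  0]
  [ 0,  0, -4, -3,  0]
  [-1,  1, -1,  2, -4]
x^3 + 9*x^2 + 27*x + 27

The characteristic polynomial is χ_A(x) = (x + 3)^5, so the eigenvalues are known. The minimal polynomial is
  m_A(x) = Π_λ (x − λ)^{k_λ}
where k_λ is the size of the *largest* Jordan block for λ (equivalently, the smallest k with (A − λI)^k v = 0 for every generalised eigenvector v of λ).

  λ = -3: largest Jordan block has size 3, contributing (x + 3)^3

So m_A(x) = (x + 3)^3 = x^3 + 9*x^2 + 27*x + 27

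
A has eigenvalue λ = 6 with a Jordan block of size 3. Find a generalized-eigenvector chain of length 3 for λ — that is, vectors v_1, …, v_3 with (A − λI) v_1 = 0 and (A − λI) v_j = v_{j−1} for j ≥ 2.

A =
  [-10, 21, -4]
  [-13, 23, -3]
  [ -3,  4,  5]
A Jordan chain for λ = 6 of length 3:
v_1 = (-5, -4, -1)ᵀ
v_2 = (-16, -13, -3)ᵀ
v_3 = (1, 0, 0)ᵀ

Let N = A − (6)·I. We want v_3 with N^3 v_3 = 0 but N^2 v_3 ≠ 0; then v_{j-1} := N · v_j for j = 3, …, 2.

Pick v_3 = (1, 0, 0)ᵀ.
Then v_2 = N · v_3 = (-16, -13, -3)ᵀ.
Then v_1 = N · v_2 = (-5, -4, -1)ᵀ.

Sanity check: (A − (6)·I) v_1 = (0, 0, 0)ᵀ = 0. ✓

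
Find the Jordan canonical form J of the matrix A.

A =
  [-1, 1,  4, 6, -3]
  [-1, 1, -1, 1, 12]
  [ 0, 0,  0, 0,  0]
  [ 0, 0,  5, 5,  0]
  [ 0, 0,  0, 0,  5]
J_2(0) ⊕ J_1(0) ⊕ J_1(5) ⊕ J_1(5)

The characteristic polynomial is
  det(x·I − A) = x^5 - 10*x^4 + 25*x^3 = x^3*(x - 5)^2

Eigenvalues and multiplicities (the geometric multiplicity of λ is n − rank(A − λI), which equals the number of Jordan blocks for λ):
  λ = 0: algebraic multiplicity = 3, geometric multiplicity = 2
  λ = 5: algebraic multiplicity = 2, geometric multiplicity = 2

Determining the block sizes for each eigenvalue:
  λ = 0: 2 blocks summing to 3 forces exactly one block of size 2 and the rest size 1 → block sizes [2, 1]
  λ = 5: gm = am = 2, so every block has size 1 → block sizes [1, 1]

Assembling the blocks gives a Jordan form
J =
  [0, 1, 0, 0, 0]
  [0, 0, 0, 0, 0]
  [0, 0, 0, 0, 0]
  [0, 0, 0, 5, 0]
  [0, 0, 0, 0, 5]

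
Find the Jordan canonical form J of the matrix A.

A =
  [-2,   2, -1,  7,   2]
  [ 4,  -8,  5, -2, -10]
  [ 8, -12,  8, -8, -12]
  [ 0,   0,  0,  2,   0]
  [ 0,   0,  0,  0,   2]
J_2(-2) ⊕ J_2(2) ⊕ J_1(2)

The characteristic polynomial is
  det(x·I − A) = x^5 - 2*x^4 - 8*x^3 + 16*x^2 + 16*x - 32 = (x - 2)^3*(x + 2)^2

Eigenvalues and multiplicities (the geometric multiplicity of λ is n − rank(A − λI), which equals the number of Jordan blocks for λ):
  λ = -2: algebraic multiplicity = 2, geometric multiplicity = 1
  λ = 2: algebraic multiplicity = 3, geometric multiplicity = 2

Determining the block sizes for each eigenvalue:
  λ = -2: one block (gm = 1), so the single block has size am = 2 → block sizes [2]
  λ = 2: 2 blocks summing to 3 forces exactly one block of size 2 and the rest size 1 → block sizes [2, 1]

Assembling the blocks gives a Jordan form
J =
  [-2,  1, 0, 0, 0]
  [ 0, -2, 0, 0, 0]
  [ 0,  0, 2, 1, 0]
  [ 0,  0, 0, 2, 0]
  [ 0,  0, 0, 0, 2]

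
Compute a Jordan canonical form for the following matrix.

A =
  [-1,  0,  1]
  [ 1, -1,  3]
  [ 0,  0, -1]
J_3(-1)

The characteristic polynomial is
  det(x·I − A) = x^3 + 3*x^2 + 3*x + 1 = (x + 1)^3

Eigenvalues and multiplicities (the geometric multiplicity of λ is n − rank(A − λI), which equals the number of Jordan blocks for λ):
  λ = -1: algebraic multiplicity = 3, geometric multiplicity = 1

Determining the block sizes for each eigenvalue:
  λ = -1: one block (gm = 1), so the single block has size am = 3 → block sizes [3]

Assembling the blocks gives a Jordan form
J =
  [-1,  1,  0]
  [ 0, -1,  1]
  [ 0,  0, -1]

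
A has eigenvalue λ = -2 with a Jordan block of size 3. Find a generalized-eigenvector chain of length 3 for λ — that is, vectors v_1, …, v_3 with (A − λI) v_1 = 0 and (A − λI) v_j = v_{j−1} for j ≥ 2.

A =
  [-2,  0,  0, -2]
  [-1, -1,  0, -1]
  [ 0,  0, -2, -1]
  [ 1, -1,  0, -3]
A Jordan chain for λ = -2 of length 3:
v_1 = (-2, -2, -1, 0)ᵀ
v_2 = (0, -1, 0, 1)ᵀ
v_3 = (1, 0, 0, 0)ᵀ

Let N = A − (-2)·I. We want v_3 with N^3 v_3 = 0 but N^2 v_3 ≠ 0; then v_{j-1} := N · v_j for j = 3, …, 2.

Pick v_3 = (1, 0, 0, 0)ᵀ.
Then v_2 = N · v_3 = (0, -1, 0, 1)ᵀ.
Then v_1 = N · v_2 = (-2, -2, -1, 0)ᵀ.

Sanity check: (A − (-2)·I) v_1 = (0, 0, 0, 0)ᵀ = 0. ✓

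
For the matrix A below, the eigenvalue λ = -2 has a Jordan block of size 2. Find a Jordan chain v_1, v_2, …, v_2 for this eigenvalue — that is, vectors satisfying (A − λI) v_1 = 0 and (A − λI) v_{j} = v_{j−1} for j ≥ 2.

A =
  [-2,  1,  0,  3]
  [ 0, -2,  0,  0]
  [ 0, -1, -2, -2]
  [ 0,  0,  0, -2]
A Jordan chain for λ = -2 of length 2:
v_1 = (1, 0, -1, 0)ᵀ
v_2 = (0, 1, 0, 0)ᵀ

Let N = A − (-2)·I. We want v_2 with N^2 v_2 = 0 but N^1 v_2 ≠ 0; then v_{j-1} := N · v_j for j = 2, …, 2.

Pick v_2 = (0, 1, 0, 0)ᵀ.
Then v_1 = N · v_2 = (1, 0, -1, 0)ᵀ.

Sanity check: (A − (-2)·I) v_1 = (0, 0, 0, 0)ᵀ = 0. ✓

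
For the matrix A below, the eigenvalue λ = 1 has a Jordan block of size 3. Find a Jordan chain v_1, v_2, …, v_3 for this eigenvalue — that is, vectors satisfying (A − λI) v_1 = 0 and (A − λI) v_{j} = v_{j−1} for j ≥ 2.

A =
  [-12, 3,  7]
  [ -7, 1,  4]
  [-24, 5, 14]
A Jordan chain for λ = 1 of length 3:
v_1 = (-20, -5, -35)ᵀ
v_2 = (-13, -7, -24)ᵀ
v_3 = (1, 0, 0)ᵀ

Let N = A − (1)·I. We want v_3 with N^3 v_3 = 0 but N^2 v_3 ≠ 0; then v_{j-1} := N · v_j for j = 3, …, 2.

Pick v_3 = (1, 0, 0)ᵀ.
Then v_2 = N · v_3 = (-13, -7, -24)ᵀ.
Then v_1 = N · v_2 = (-20, -5, -35)ᵀ.

Sanity check: (A − (1)·I) v_1 = (0, 0, 0)ᵀ = 0. ✓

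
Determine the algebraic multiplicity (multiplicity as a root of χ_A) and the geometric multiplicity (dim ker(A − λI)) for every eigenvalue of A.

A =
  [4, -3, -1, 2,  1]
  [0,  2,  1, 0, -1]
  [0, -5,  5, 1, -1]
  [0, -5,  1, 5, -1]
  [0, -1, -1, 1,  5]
λ = 4: alg = 4, geom = 2; λ = 5: alg = 1, geom = 1

Step 1 — factor the characteristic polynomial to read off the algebraic multiplicities:
  χ_A(x) = (x - 5)*(x - 4)^4

Step 2 — compute geometric multiplicities via the rank-nullity identity g(λ) = n − rank(A − λI):
  rank(A − (4)·I) = 3, so dim ker(A − (4)·I) = n − 3 = 2
  rank(A − (5)·I) = 4, so dim ker(A − (5)·I) = n − 4 = 1

Summary:
  λ = 4: algebraic multiplicity = 4, geometric multiplicity = 2
  λ = 5: algebraic multiplicity = 1, geometric multiplicity = 1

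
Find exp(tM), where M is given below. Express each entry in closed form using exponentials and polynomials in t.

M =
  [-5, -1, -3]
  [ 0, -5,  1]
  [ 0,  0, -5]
e^{tM} =
  [exp(-5*t), -t*exp(-5*t), -t^2*exp(-5*t)/2 - 3*t*exp(-5*t)]
  [0, exp(-5*t), t*exp(-5*t)]
  [0, 0, exp(-5*t)]

Strategy: write M = P · J · P⁻¹ where J is a Jordan canonical form, so e^{tM} = P · e^{tJ} · P⁻¹, and e^{tJ} can be computed block-by-block.

M has Jordan form
J =
  [-5,  1,  0]
  [ 0, -5,  1]
  [ 0,  0, -5]
(up to reordering of blocks).

Per-block formulas:
  For a 3×3 Jordan block J_3(-5): exp(t · J_3(-5)) = e^(-5t)·(I + t·N + (t^2/2)·N^2), where N is the 3×3 nilpotent shift.

After assembling e^{tJ} and conjugating by P, we get:

e^{tM} =
  [exp(-5*t), -t*exp(-5*t), -t^2*exp(-5*t)/2 - 3*t*exp(-5*t)]
  [0, exp(-5*t), t*exp(-5*t)]
  [0, 0, exp(-5*t)]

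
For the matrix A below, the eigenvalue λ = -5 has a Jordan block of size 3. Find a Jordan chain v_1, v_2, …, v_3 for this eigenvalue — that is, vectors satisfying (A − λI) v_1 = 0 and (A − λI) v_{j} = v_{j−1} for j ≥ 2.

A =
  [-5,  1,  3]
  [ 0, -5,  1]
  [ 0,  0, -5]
A Jordan chain for λ = -5 of length 3:
v_1 = (1, 0, 0)ᵀ
v_2 = (3, 1, 0)ᵀ
v_3 = (0, 0, 1)ᵀ

Let N = A − (-5)·I. We want v_3 with N^3 v_3 = 0 but N^2 v_3 ≠ 0; then v_{j-1} := N · v_j for j = 3, …, 2.

Pick v_3 = (0, 0, 1)ᵀ.
Then v_2 = N · v_3 = (3, 1, 0)ᵀ.
Then v_1 = N · v_2 = (1, 0, 0)ᵀ.

Sanity check: (A − (-5)·I) v_1 = (0, 0, 0)ᵀ = 0. ✓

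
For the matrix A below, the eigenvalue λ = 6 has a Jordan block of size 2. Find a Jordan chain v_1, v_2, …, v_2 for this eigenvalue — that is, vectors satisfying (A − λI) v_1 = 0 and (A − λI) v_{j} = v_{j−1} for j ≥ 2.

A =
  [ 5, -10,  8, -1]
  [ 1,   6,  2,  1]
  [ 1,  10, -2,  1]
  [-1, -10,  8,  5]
A Jordan chain for λ = 6 of length 2:
v_1 = (-1, 1, 1, -1)ᵀ
v_2 = (1, 0, 0, 0)ᵀ

Let N = A − (6)·I. We want v_2 with N^2 v_2 = 0 but N^1 v_2 ≠ 0; then v_{j-1} := N · v_j for j = 2, …, 2.

Pick v_2 = (1, 0, 0, 0)ᵀ.
Then v_1 = N · v_2 = (-1, 1, 1, -1)ᵀ.

Sanity check: (A − (6)·I) v_1 = (0, 0, 0, 0)ᵀ = 0. ✓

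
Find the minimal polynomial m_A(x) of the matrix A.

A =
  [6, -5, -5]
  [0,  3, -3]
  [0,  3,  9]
x^2 - 12*x + 36

The characteristic polynomial is χ_A(x) = (x - 6)^3, so the eigenvalues are known. The minimal polynomial is
  m_A(x) = Π_λ (x − λ)^{k_λ}
where k_λ is the size of the *largest* Jordan block for λ (equivalently, the smallest k with (A − λI)^k v = 0 for every generalised eigenvector v of λ).

  λ = 6: largest Jordan block has size 2, contributing (x − 6)^2

So m_A(x) = (x - 6)^2 = x^2 - 12*x + 36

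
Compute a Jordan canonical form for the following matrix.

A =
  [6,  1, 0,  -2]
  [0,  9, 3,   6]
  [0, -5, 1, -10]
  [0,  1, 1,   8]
J_3(6) ⊕ J_1(6)

The characteristic polynomial is
  det(x·I − A) = x^4 - 24*x^3 + 216*x^2 - 864*x + 1296 = (x - 6)^4

Eigenvalues and multiplicities (the geometric multiplicity of λ is n − rank(A − λI), which equals the number of Jordan blocks for λ):
  λ = 6: algebraic multiplicity = 4, geometric multiplicity = 2

Determining the block sizes for each eigenvalue:
  λ = 6: with am = 4 and gm = 2, the partition is not yet determined (e.g. several partitions of 4 into 2 parts exist). Let N = A − (6)·I. Computing rank(N^1) = 2, rank(N^2) = 1, rank(N^3) = 0; the number of blocks of size ≥ j is rank(N^{j−1}) − rank(N^j), giving [2, 1, 1]. So we have 1 block(s) of size 3, 1 block(s) of size 1 → block sizes [3, 1]

Assembling the blocks gives a Jordan form
J =
  [6, 1, 0, 0]
  [0, 6, 1, 0]
  [0, 0, 6, 0]
  [0, 0, 0, 6]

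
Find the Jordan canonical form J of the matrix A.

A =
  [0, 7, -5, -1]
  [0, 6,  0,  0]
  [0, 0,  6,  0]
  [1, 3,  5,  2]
J_2(1) ⊕ J_1(6) ⊕ J_1(6)

The characteristic polynomial is
  det(x·I − A) = x^4 - 14*x^3 + 61*x^2 - 84*x + 36 = (x - 6)^2*(x - 1)^2

Eigenvalues and multiplicities (the geometric multiplicity of λ is n − rank(A − λI), which equals the number of Jordan blocks for λ):
  λ = 1: algebraic multiplicity = 2, geometric multiplicity = 1
  λ = 6: algebraic multiplicity = 2, geometric multiplicity = 2

Determining the block sizes for each eigenvalue:
  λ = 1: one block (gm = 1), so the single block has size am = 2 → block sizes [2]
  λ = 6: gm = am = 2, so every block has size 1 → block sizes [1, 1]

Assembling the blocks gives a Jordan form
J =
  [1, 1, 0, 0]
  [0, 1, 0, 0]
  [0, 0, 6, 0]
  [0, 0, 0, 6]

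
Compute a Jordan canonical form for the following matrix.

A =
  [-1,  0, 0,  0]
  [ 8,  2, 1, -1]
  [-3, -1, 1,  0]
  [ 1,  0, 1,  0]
J_1(-1) ⊕ J_3(1)

The characteristic polynomial is
  det(x·I − A) = x^4 - 2*x^3 + 2*x - 1 = (x - 1)^3*(x + 1)

Eigenvalues and multiplicities (the geometric multiplicity of λ is n − rank(A − λI), which equals the number of Jordan blocks for λ):
  λ = -1: algebraic multiplicity = 1, geometric multiplicity = 1
  λ = 1: algebraic multiplicity = 3, geometric multiplicity = 1

Determining the block sizes for each eigenvalue:
  λ = -1: one block (gm = 1), so the single block has size am = 1 → block sizes [1]
  λ = 1: one block (gm = 1), so the single block has size am = 3 → block sizes [3]

Assembling the blocks gives a Jordan form
J =
  [-1, 0, 0, 0]
  [ 0, 1, 1, 0]
  [ 0, 0, 1, 1]
  [ 0, 0, 0, 1]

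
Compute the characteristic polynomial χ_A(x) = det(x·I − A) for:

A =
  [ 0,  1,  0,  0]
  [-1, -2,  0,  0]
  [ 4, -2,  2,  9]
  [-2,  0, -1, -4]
x^4 + 4*x^3 + 6*x^2 + 4*x + 1

Expanding det(x·I − A) (e.g. by cofactor expansion or by noting that A is similar to its Jordan form J, which has the same characteristic polynomial as A) gives
  χ_A(x) = x^4 + 4*x^3 + 6*x^2 + 4*x + 1
which factors as (x + 1)^4. The eigenvalues (with algebraic multiplicities) are λ = -1 with multiplicity 4.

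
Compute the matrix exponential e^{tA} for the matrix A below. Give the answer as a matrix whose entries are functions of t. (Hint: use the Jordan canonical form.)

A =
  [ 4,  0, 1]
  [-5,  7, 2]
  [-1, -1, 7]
e^{tA} =
  [3*t^2*exp(6*t)/2 - 2*t*exp(6*t) + exp(6*t), -t^2*exp(6*t)/2, -t^2*exp(6*t)/2 + t*exp(6*t)]
  [3*t^2*exp(6*t)/2 - 5*t*exp(6*t), -t^2*exp(6*t)/2 + t*exp(6*t) + exp(6*t), -t^2*exp(6*t)/2 + 2*t*exp(6*t)]
  [3*t^2*exp(6*t) - t*exp(6*t), -t^2*exp(6*t) - t*exp(6*t), -t^2*exp(6*t) + t*exp(6*t) + exp(6*t)]

Strategy: write A = P · J · P⁻¹ where J is a Jordan canonical form, so e^{tA} = P · e^{tJ} · P⁻¹, and e^{tJ} can be computed block-by-block.

A has Jordan form
J =
  [6, 1, 0]
  [0, 6, 1]
  [0, 0, 6]
(up to reordering of blocks).

Per-block formulas:
  For a 3×3 Jordan block J_3(6): exp(t · J_3(6)) = e^(6t)·(I + t·N + (t^2/2)·N^2), where N is the 3×3 nilpotent shift.

After assembling e^{tJ} and conjugating by P, we get:

e^{tA} =
  [3*t^2*exp(6*t)/2 - 2*t*exp(6*t) + exp(6*t), -t^2*exp(6*t)/2, -t^2*exp(6*t)/2 + t*exp(6*t)]
  [3*t^2*exp(6*t)/2 - 5*t*exp(6*t), -t^2*exp(6*t)/2 + t*exp(6*t) + exp(6*t), -t^2*exp(6*t)/2 + 2*t*exp(6*t)]
  [3*t^2*exp(6*t) - t*exp(6*t), -t^2*exp(6*t) - t*exp(6*t), -t^2*exp(6*t) + t*exp(6*t) + exp(6*t)]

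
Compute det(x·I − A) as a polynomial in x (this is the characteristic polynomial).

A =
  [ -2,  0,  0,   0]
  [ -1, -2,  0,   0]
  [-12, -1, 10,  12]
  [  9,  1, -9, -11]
x^4 + 5*x^3 + 6*x^2 - 4*x - 8

Expanding det(x·I − A) (e.g. by cofactor expansion or by noting that A is similar to its Jordan form J, which has the same characteristic polynomial as A) gives
  χ_A(x) = x^4 + 5*x^3 + 6*x^2 - 4*x - 8
which factors as (x - 1)*(x + 2)^3. The eigenvalues (with algebraic multiplicities) are λ = -2 with multiplicity 3, λ = 1 with multiplicity 1.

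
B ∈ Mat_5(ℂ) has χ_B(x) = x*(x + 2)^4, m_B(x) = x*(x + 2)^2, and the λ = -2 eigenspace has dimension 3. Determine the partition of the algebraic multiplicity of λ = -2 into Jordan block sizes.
Block sizes for λ = -2: [2, 1, 1]

Step 1 — from the characteristic polynomial, algebraic multiplicity of λ = -2 is 4. From dim ker(B − (-2)·I) = 3, there are exactly 3 Jordan blocks for λ = -2.
Step 2 — from the minimal polynomial, the factor (x + 2)^2 tells us the largest block for λ = -2 has size 2.
Step 3 — with total size 4, 3 blocks, and largest block 2, the block sizes (in nonincreasing order) are [2, 1, 1].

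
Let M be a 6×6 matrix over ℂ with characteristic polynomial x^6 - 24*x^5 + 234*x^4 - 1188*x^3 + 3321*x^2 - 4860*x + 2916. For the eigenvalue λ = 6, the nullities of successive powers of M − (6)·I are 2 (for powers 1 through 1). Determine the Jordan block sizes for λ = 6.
Block sizes for λ = 6: [1, 1]

From the dimensions of kernels of powers, the number of Jordan blocks of size at least j is d_j − d_{j−1} where d_j = dim ker(N^j) (with d_0 = 0). Computing the differences gives [2].
The number of blocks of size exactly k is (#blocks of size ≥ k) − (#blocks of size ≥ k + 1), so the partition is: 2 block(s) of size 1.
In nonincreasing order the block sizes are [1, 1].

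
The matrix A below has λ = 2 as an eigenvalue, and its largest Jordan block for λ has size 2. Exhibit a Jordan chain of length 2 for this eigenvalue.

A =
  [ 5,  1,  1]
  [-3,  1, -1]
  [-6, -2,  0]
A Jordan chain for λ = 2 of length 2:
v_1 = (3, -3, -6)ᵀ
v_2 = (1, 0, 0)ᵀ

Let N = A − (2)·I. We want v_2 with N^2 v_2 = 0 but N^1 v_2 ≠ 0; then v_{j-1} := N · v_j for j = 2, …, 2.

Pick v_2 = (1, 0, 0)ᵀ.
Then v_1 = N · v_2 = (3, -3, -6)ᵀ.

Sanity check: (A − (2)·I) v_1 = (0, 0, 0)ᵀ = 0. ✓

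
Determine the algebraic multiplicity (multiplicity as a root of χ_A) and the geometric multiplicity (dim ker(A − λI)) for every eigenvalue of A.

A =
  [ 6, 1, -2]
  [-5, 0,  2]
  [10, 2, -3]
λ = 1: alg = 3, geom = 2

Step 1 — factor the characteristic polynomial to read off the algebraic multiplicities:
  χ_A(x) = (x - 1)^3

Step 2 — compute geometric multiplicities via the rank-nullity identity g(λ) = n − rank(A − λI):
  rank(A − (1)·I) = 1, so dim ker(A − (1)·I) = n − 1 = 2

Summary:
  λ = 1: algebraic multiplicity = 3, geometric multiplicity = 2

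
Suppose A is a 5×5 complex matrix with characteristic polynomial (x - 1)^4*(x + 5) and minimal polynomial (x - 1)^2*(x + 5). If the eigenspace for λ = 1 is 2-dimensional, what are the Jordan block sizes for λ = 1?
Block sizes for λ = 1: [2, 2]

Step 1 — from the characteristic polynomial, algebraic multiplicity of λ = 1 is 4. From dim ker(A − (1)·I) = 2, there are exactly 2 Jordan blocks for λ = 1.
Step 2 — from the minimal polynomial, the factor (x − 1)^2 tells us the largest block for λ = 1 has size 2.
Step 3 — with total size 4, 2 blocks, and largest block 2, the block sizes (in nonincreasing order) are [2, 2].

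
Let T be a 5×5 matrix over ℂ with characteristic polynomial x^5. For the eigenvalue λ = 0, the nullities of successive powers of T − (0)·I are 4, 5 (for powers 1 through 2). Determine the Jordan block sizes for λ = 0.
Block sizes for λ = 0: [2, 1, 1, 1]

From the dimensions of kernels of powers, the number of Jordan blocks of size at least j is d_j − d_{j−1} where d_j = dim ker(N^j) (with d_0 = 0). Computing the differences gives [4, 1].
The number of blocks of size exactly k is (#blocks of size ≥ k) − (#blocks of size ≥ k + 1), so the partition is: 3 block(s) of size 1, 1 block(s) of size 2.
In nonincreasing order the block sizes are [2, 1, 1, 1].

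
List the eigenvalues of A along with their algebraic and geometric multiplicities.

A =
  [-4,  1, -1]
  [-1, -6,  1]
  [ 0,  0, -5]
λ = -5: alg = 3, geom = 2

Step 1 — factor the characteristic polynomial to read off the algebraic multiplicities:
  χ_A(x) = (x + 5)^3

Step 2 — compute geometric multiplicities via the rank-nullity identity g(λ) = n − rank(A − λI):
  rank(A − (-5)·I) = 1, so dim ker(A − (-5)·I) = n − 1 = 2

Summary:
  λ = -5: algebraic multiplicity = 3, geometric multiplicity = 2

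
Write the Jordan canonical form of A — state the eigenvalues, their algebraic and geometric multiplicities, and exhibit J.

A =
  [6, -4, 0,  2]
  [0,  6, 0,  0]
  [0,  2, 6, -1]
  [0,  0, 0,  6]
J_2(6) ⊕ J_1(6) ⊕ J_1(6)

The characteristic polynomial is
  det(x·I − A) = x^4 - 24*x^3 + 216*x^2 - 864*x + 1296 = (x - 6)^4

Eigenvalues and multiplicities (the geometric multiplicity of λ is n − rank(A − λI), which equals the number of Jordan blocks for λ):
  λ = 6: algebraic multiplicity = 4, geometric multiplicity = 3

Determining the block sizes for each eigenvalue:
  λ = 6: 3 blocks summing to 4 forces exactly one block of size 2 and the rest size 1 → block sizes [2, 1, 1]

Assembling the blocks gives a Jordan form
J =
  [6, 1, 0, 0]
  [0, 6, 0, 0]
  [0, 0, 6, 0]
  [0, 0, 0, 6]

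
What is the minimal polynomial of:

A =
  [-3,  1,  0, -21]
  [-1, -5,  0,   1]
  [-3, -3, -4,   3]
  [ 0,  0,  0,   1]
x^3 + 7*x^2 + 8*x - 16

The characteristic polynomial is χ_A(x) = (x - 1)*(x + 4)^3, so the eigenvalues are known. The minimal polynomial is
  m_A(x) = Π_λ (x − λ)^{k_λ}
where k_λ is the size of the *largest* Jordan block for λ (equivalently, the smallest k with (A − λI)^k v = 0 for every generalised eigenvector v of λ).

  λ = -4: largest Jordan block has size 2, contributing (x + 4)^2
  λ = 1: largest Jordan block has size 1, contributing (x − 1)

So m_A(x) = (x - 1)*(x + 4)^2 = x^3 + 7*x^2 + 8*x - 16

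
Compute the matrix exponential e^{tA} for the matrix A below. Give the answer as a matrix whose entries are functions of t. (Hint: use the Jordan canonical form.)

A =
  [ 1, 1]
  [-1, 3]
e^{tA} =
  [-t*exp(2*t) + exp(2*t), t*exp(2*t)]
  [-t*exp(2*t), t*exp(2*t) + exp(2*t)]

Strategy: write A = P · J · P⁻¹ where J is a Jordan canonical form, so e^{tA} = P · e^{tJ} · P⁻¹, and e^{tJ} can be computed block-by-block.

A has Jordan form
J =
  [2, 1]
  [0, 2]
(up to reordering of blocks).

Per-block formulas:
  For a 2×2 Jordan block J_2(2): exp(t · J_2(2)) = e^(2t)·(I + t·N), where N is the 2×2 nilpotent shift.

After assembling e^{tJ} and conjugating by P, we get:

e^{tA} =
  [-t*exp(2*t) + exp(2*t), t*exp(2*t)]
  [-t*exp(2*t), t*exp(2*t) + exp(2*t)]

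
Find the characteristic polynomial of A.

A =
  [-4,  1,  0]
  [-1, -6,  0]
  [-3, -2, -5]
x^3 + 15*x^2 + 75*x + 125

Expanding det(x·I − A) (e.g. by cofactor expansion or by noting that A is similar to its Jordan form J, which has the same characteristic polynomial as A) gives
  χ_A(x) = x^3 + 15*x^2 + 75*x + 125
which factors as (x + 5)^3. The eigenvalues (with algebraic multiplicities) are λ = -5 with multiplicity 3.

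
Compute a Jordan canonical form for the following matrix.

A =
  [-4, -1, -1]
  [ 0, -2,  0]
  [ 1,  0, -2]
J_2(-3) ⊕ J_1(-2)

The characteristic polynomial is
  det(x·I − A) = x^3 + 8*x^2 + 21*x + 18 = (x + 2)*(x + 3)^2

Eigenvalues and multiplicities (the geometric multiplicity of λ is n − rank(A − λI), which equals the number of Jordan blocks for λ):
  λ = -3: algebraic multiplicity = 2, geometric multiplicity = 1
  λ = -2: algebraic multiplicity = 1, geometric multiplicity = 1

Determining the block sizes for each eigenvalue:
  λ = -3: one block (gm = 1), so the single block has size am = 2 → block sizes [2]
  λ = -2: one block (gm = 1), so the single block has size am = 1 → block sizes [1]

Assembling the blocks gives a Jordan form
J =
  [-3,  1,  0]
  [ 0, -3,  0]
  [ 0,  0, -2]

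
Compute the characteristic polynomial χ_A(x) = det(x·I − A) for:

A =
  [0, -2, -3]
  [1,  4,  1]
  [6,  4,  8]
x^3 - 12*x^2 + 48*x - 64

Expanding det(x·I − A) (e.g. by cofactor expansion or by noting that A is similar to its Jordan form J, which has the same characteristic polynomial as A) gives
  χ_A(x) = x^3 - 12*x^2 + 48*x - 64
which factors as (x - 4)^3. The eigenvalues (with algebraic multiplicities) are λ = 4 with multiplicity 3.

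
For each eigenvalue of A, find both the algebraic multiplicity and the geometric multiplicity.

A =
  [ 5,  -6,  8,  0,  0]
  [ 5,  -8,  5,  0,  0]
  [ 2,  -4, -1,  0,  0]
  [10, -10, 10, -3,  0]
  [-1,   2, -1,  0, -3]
λ = -3: alg = 4, geom = 3; λ = 2: alg = 1, geom = 1

Step 1 — factor the characteristic polynomial to read off the algebraic multiplicities:
  χ_A(x) = (x - 2)*(x + 3)^4

Step 2 — compute geometric multiplicities via the rank-nullity identity g(λ) = n − rank(A − λI):
  rank(A − (-3)·I) = 2, so dim ker(A − (-3)·I) = n − 2 = 3
  rank(A − (2)·I) = 4, so dim ker(A − (2)·I) = n − 4 = 1

Summary:
  λ = -3: algebraic multiplicity = 4, geometric multiplicity = 3
  λ = 2: algebraic multiplicity = 1, geometric multiplicity = 1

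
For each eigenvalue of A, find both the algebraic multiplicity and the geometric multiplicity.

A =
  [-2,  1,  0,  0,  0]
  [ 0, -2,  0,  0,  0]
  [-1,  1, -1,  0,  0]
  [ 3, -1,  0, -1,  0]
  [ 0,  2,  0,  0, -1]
λ = -2: alg = 2, geom = 1; λ = -1: alg = 3, geom = 3

Step 1 — factor the characteristic polynomial to read off the algebraic multiplicities:
  χ_A(x) = (x + 1)^3*(x + 2)^2

Step 2 — compute geometric multiplicities via the rank-nullity identity g(λ) = n − rank(A − λI):
  rank(A − (-2)·I) = 4, so dim ker(A − (-2)·I) = n − 4 = 1
  rank(A − (-1)·I) = 2, so dim ker(A − (-1)·I) = n − 2 = 3

Summary:
  λ = -2: algebraic multiplicity = 2, geometric multiplicity = 1
  λ = -1: algebraic multiplicity = 3, geometric multiplicity = 3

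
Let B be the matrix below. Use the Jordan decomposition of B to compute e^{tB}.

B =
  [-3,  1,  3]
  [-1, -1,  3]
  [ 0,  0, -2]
e^{tB} =
  [-t*exp(-2*t) + exp(-2*t), t*exp(-2*t), 3*t*exp(-2*t)]
  [-t*exp(-2*t), t*exp(-2*t) + exp(-2*t), 3*t*exp(-2*t)]
  [0, 0, exp(-2*t)]

Strategy: write B = P · J · P⁻¹ where J is a Jordan canonical form, so e^{tB} = P · e^{tJ} · P⁻¹, and e^{tJ} can be computed block-by-block.

B has Jordan form
J =
  [-2,  1,  0]
  [ 0, -2,  0]
  [ 0,  0, -2]
(up to reordering of blocks).

Per-block formulas:
  For a 2×2 Jordan block J_2(-2): exp(t · J_2(-2)) = e^(-2t)·(I + t·N), where N is the 2×2 nilpotent shift.
  For a 1×1 block at λ = -2: exp(t · [-2]) = [e^(-2t)].

After assembling e^{tJ} and conjugating by P, we get:

e^{tB} =
  [-t*exp(-2*t) + exp(-2*t), t*exp(-2*t), 3*t*exp(-2*t)]
  [-t*exp(-2*t), t*exp(-2*t) + exp(-2*t), 3*t*exp(-2*t)]
  [0, 0, exp(-2*t)]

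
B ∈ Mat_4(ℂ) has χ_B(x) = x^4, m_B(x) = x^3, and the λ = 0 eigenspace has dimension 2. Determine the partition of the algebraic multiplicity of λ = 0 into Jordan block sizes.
Block sizes for λ = 0: [3, 1]

Step 1 — from the characteristic polynomial, algebraic multiplicity of λ = 0 is 4. From dim ker(B − (0)·I) = 2, there are exactly 2 Jordan blocks for λ = 0.
Step 2 — from the minimal polynomial, the factor (x − 0)^3 tells us the largest block for λ = 0 has size 3.
Step 3 — with total size 4, 2 blocks, and largest block 3, the block sizes (in nonincreasing order) are [3, 1].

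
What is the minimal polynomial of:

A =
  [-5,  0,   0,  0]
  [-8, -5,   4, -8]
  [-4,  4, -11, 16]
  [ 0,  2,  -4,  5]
x^2 + 8*x + 15

The characteristic polynomial is χ_A(x) = (x + 3)^2*(x + 5)^2, so the eigenvalues are known. The minimal polynomial is
  m_A(x) = Π_λ (x − λ)^{k_λ}
where k_λ is the size of the *largest* Jordan block for λ (equivalently, the smallest k with (A − λI)^k v = 0 for every generalised eigenvector v of λ).

  λ = -5: largest Jordan block has size 1, contributing (x + 5)
  λ = -3: largest Jordan block has size 1, contributing (x + 3)

So m_A(x) = (x + 3)*(x + 5) = x^2 + 8*x + 15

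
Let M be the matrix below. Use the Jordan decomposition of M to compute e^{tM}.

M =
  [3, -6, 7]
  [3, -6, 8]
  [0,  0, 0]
e^{tM} =
  [2 - exp(-3*t), -2 + 2*exp(-3*t), -2*t + 3 - 3*exp(-3*t)]
  [1 - exp(-3*t), -1 + 2*exp(-3*t), -t + 3 - 3*exp(-3*t)]
  [0, 0, 1]

Strategy: write M = P · J · P⁻¹ where J is a Jordan canonical form, so e^{tM} = P · e^{tJ} · P⁻¹, and e^{tJ} can be computed block-by-block.

M has Jordan form
J =
  [-3, 0, 0]
  [ 0, 0, 1]
  [ 0, 0, 0]
(up to reordering of blocks).

Per-block formulas:
  For a 1×1 block at λ = -3: exp(t · [-3]) = [e^(-3t)].
  For a 2×2 Jordan block J_2(0): exp(t · J_2(0)) = e^(0t)·(I + t·N), where N is the 2×2 nilpotent shift.

After assembling e^{tJ} and conjugating by P, we get:

e^{tM} =
  [2 - exp(-3*t), -2 + 2*exp(-3*t), -2*t + 3 - 3*exp(-3*t)]
  [1 - exp(-3*t), -1 + 2*exp(-3*t), -t + 3 - 3*exp(-3*t)]
  [0, 0, 1]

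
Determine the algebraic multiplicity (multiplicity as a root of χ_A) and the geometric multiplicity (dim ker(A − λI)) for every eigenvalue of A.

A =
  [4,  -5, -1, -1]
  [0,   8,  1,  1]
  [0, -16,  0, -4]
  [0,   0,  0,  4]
λ = 4: alg = 4, geom = 2

Step 1 — factor the characteristic polynomial to read off the algebraic multiplicities:
  χ_A(x) = (x - 4)^4

Step 2 — compute geometric multiplicities via the rank-nullity identity g(λ) = n − rank(A − λI):
  rank(A − (4)·I) = 2, so dim ker(A − (4)·I) = n − 2 = 2

Summary:
  λ = 4: algebraic multiplicity = 4, geometric multiplicity = 2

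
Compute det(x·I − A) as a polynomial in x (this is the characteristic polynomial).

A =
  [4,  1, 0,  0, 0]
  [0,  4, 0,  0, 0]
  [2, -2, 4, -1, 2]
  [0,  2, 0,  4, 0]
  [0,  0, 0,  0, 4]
x^5 - 20*x^4 + 160*x^3 - 640*x^2 + 1280*x - 1024

Expanding det(x·I − A) (e.g. by cofactor expansion or by noting that A is similar to its Jordan form J, which has the same characteristic polynomial as A) gives
  χ_A(x) = x^5 - 20*x^4 + 160*x^3 - 640*x^2 + 1280*x - 1024
which factors as (x - 4)^5. The eigenvalues (with algebraic multiplicities) are λ = 4 with multiplicity 5.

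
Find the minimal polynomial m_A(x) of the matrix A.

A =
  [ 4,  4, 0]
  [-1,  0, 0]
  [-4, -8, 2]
x^2 - 4*x + 4

The characteristic polynomial is χ_A(x) = (x - 2)^3, so the eigenvalues are known. The minimal polynomial is
  m_A(x) = Π_λ (x − λ)^{k_λ}
where k_λ is the size of the *largest* Jordan block for λ (equivalently, the smallest k with (A − λI)^k v = 0 for every generalised eigenvector v of λ).

  λ = 2: largest Jordan block has size 2, contributing (x − 2)^2

So m_A(x) = (x - 2)^2 = x^2 - 4*x + 4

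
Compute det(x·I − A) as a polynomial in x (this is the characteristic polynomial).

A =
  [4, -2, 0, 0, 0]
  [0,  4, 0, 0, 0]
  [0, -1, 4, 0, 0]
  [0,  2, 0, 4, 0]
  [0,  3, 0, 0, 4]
x^5 - 20*x^4 + 160*x^3 - 640*x^2 + 1280*x - 1024

Expanding det(x·I − A) (e.g. by cofactor expansion or by noting that A is similar to its Jordan form J, which has the same characteristic polynomial as A) gives
  χ_A(x) = x^5 - 20*x^4 + 160*x^3 - 640*x^2 + 1280*x - 1024
which factors as (x - 4)^5. The eigenvalues (with algebraic multiplicities) are λ = 4 with multiplicity 5.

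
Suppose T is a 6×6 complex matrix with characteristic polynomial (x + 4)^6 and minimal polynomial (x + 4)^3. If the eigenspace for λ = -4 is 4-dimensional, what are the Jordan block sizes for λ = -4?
Block sizes for λ = -4: [3, 1, 1, 1]

Step 1 — from the characteristic polynomial, algebraic multiplicity of λ = -4 is 6. From dim ker(T − (-4)·I) = 4, there are exactly 4 Jordan blocks for λ = -4.
Step 2 — from the minimal polynomial, the factor (x + 4)^3 tells us the largest block for λ = -4 has size 3.
Step 3 — with total size 6, 4 blocks, and largest block 3, the block sizes (in nonincreasing order) are [3, 1, 1, 1].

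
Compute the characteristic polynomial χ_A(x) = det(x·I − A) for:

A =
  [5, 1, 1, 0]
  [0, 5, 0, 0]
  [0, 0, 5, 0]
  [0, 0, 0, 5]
x^4 - 20*x^3 + 150*x^2 - 500*x + 625

Expanding det(x·I − A) (e.g. by cofactor expansion or by noting that A is similar to its Jordan form J, which has the same characteristic polynomial as A) gives
  χ_A(x) = x^4 - 20*x^3 + 150*x^2 - 500*x + 625
which factors as (x - 5)^4. The eigenvalues (with algebraic multiplicities) are λ = 5 with multiplicity 4.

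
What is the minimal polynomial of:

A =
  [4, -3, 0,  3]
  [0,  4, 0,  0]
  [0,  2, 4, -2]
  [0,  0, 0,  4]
x^2 - 8*x + 16

The characteristic polynomial is χ_A(x) = (x - 4)^4, so the eigenvalues are known. The minimal polynomial is
  m_A(x) = Π_λ (x − λ)^{k_λ}
where k_λ is the size of the *largest* Jordan block for λ (equivalently, the smallest k with (A − λI)^k v = 0 for every generalised eigenvector v of λ).

  λ = 4: largest Jordan block has size 2, contributing (x − 4)^2

So m_A(x) = (x - 4)^2 = x^2 - 8*x + 16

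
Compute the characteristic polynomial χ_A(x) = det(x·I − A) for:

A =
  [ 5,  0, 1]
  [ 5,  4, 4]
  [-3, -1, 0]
x^3 - 9*x^2 + 27*x - 27

Expanding det(x·I − A) (e.g. by cofactor expansion or by noting that A is similar to its Jordan form J, which has the same characteristic polynomial as A) gives
  χ_A(x) = x^3 - 9*x^2 + 27*x - 27
which factors as (x - 3)^3. The eigenvalues (with algebraic multiplicities) are λ = 3 with multiplicity 3.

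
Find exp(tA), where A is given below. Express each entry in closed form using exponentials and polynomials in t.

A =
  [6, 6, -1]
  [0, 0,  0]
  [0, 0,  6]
e^{tA} =
  [exp(6*t), exp(6*t) - 1, -t*exp(6*t)]
  [0, 1, 0]
  [0, 0, exp(6*t)]

Strategy: write A = P · J · P⁻¹ where J is a Jordan canonical form, so e^{tA} = P · e^{tJ} · P⁻¹, and e^{tJ} can be computed block-by-block.

A has Jordan form
J =
  [0, 0, 0]
  [0, 6, 1]
  [0, 0, 6]
(up to reordering of blocks).

Per-block formulas:
  For a 2×2 Jordan block J_2(6): exp(t · J_2(6)) = e^(6t)·(I + t·N), where N is the 2×2 nilpotent shift.
  For a 1×1 block at λ = 0: exp(t · [0]) = [e^(0t)].

After assembling e^{tJ} and conjugating by P, we get:

e^{tA} =
  [exp(6*t), exp(6*t) - 1, -t*exp(6*t)]
  [0, 1, 0]
  [0, 0, exp(6*t)]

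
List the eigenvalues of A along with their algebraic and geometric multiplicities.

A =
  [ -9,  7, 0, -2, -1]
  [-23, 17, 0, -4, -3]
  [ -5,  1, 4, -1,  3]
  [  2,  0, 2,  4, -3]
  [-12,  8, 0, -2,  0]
λ = 2: alg = 2, geom = 1; λ = 4: alg = 3, geom = 1

Step 1 — factor the characteristic polynomial to read off the algebraic multiplicities:
  χ_A(x) = (x - 4)^3*(x - 2)^2

Step 2 — compute geometric multiplicities via the rank-nullity identity g(λ) = n − rank(A − λI):
  rank(A − (2)·I) = 4, so dim ker(A − (2)·I) = n − 4 = 1
  rank(A − (4)·I) = 4, so dim ker(A − (4)·I) = n − 4 = 1

Summary:
  λ = 2: algebraic multiplicity = 2, geometric multiplicity = 1
  λ = 4: algebraic multiplicity = 3, geometric multiplicity = 1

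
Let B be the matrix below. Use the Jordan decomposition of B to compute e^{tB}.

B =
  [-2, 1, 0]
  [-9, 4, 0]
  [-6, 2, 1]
e^{tB} =
  [-3*t*exp(t) + exp(t), t*exp(t), 0]
  [-9*t*exp(t), 3*t*exp(t) + exp(t), 0]
  [-6*t*exp(t), 2*t*exp(t), exp(t)]

Strategy: write B = P · J · P⁻¹ where J is a Jordan canonical form, so e^{tB} = P · e^{tJ} · P⁻¹, and e^{tJ} can be computed block-by-block.

B has Jordan form
J =
  [1, 1, 0]
  [0, 1, 0]
  [0, 0, 1]
(up to reordering of blocks).

Per-block formulas:
  For a 1×1 block at λ = 1: exp(t · [1]) = [e^(1t)].
  For a 2×2 Jordan block J_2(1): exp(t · J_2(1)) = e^(1t)·(I + t·N), where N is the 2×2 nilpotent shift.

After assembling e^{tJ} and conjugating by P, we get:

e^{tB} =
  [-3*t*exp(t) + exp(t), t*exp(t), 0]
  [-9*t*exp(t), 3*t*exp(t) + exp(t), 0]
  [-6*t*exp(t), 2*t*exp(t), exp(t)]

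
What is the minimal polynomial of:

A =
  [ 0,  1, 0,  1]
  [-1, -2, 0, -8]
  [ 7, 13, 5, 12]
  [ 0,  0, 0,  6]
x^4 - 9*x^3 + 9*x^2 + 49*x + 30

The characteristic polynomial is χ_A(x) = (x - 6)*(x - 5)*(x + 1)^2, so the eigenvalues are known. The minimal polynomial is
  m_A(x) = Π_λ (x − λ)^{k_λ}
where k_λ is the size of the *largest* Jordan block for λ (equivalently, the smallest k with (A − λI)^k v = 0 for every generalised eigenvector v of λ).

  λ = -1: largest Jordan block has size 2, contributing (x + 1)^2
  λ = 5: largest Jordan block has size 1, contributing (x − 5)
  λ = 6: largest Jordan block has size 1, contributing (x − 6)

So m_A(x) = (x - 6)*(x - 5)*(x + 1)^2 = x^4 - 9*x^3 + 9*x^2 + 49*x + 30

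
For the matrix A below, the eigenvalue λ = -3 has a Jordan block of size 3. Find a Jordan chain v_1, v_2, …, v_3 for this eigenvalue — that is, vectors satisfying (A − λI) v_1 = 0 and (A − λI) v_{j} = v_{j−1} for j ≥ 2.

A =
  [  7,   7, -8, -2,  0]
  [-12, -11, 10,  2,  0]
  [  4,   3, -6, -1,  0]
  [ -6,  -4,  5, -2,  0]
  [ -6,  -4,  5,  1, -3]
A Jordan chain for λ = -3 of length 3:
v_1 = (-4, 4, -2, 2, 2)ᵀ
v_2 = (10, -12, 4, -6, -6)ᵀ
v_3 = (1, 0, 0, 0, 0)ᵀ

Let N = A − (-3)·I. We want v_3 with N^3 v_3 = 0 but N^2 v_3 ≠ 0; then v_{j-1} := N · v_j for j = 3, …, 2.

Pick v_3 = (1, 0, 0, 0, 0)ᵀ.
Then v_2 = N · v_3 = (10, -12, 4, -6, -6)ᵀ.
Then v_1 = N · v_2 = (-4, 4, -2, 2, 2)ᵀ.

Sanity check: (A − (-3)·I) v_1 = (0, 0, 0, 0, 0)ᵀ = 0. ✓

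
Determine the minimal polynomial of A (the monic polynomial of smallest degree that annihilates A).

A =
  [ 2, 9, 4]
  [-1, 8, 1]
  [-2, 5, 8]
x^3 - 18*x^2 + 108*x - 216

The characteristic polynomial is χ_A(x) = (x - 6)^3, so the eigenvalues are known. The minimal polynomial is
  m_A(x) = Π_λ (x − λ)^{k_λ}
where k_λ is the size of the *largest* Jordan block for λ (equivalently, the smallest k with (A − λI)^k v = 0 for every generalised eigenvector v of λ).

  λ = 6: largest Jordan block has size 3, contributing (x − 6)^3

So m_A(x) = (x - 6)^3 = x^3 - 18*x^2 + 108*x - 216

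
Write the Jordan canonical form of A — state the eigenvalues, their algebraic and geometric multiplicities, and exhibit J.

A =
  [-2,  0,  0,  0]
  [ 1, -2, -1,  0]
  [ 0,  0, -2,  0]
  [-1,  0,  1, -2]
J_2(-2) ⊕ J_1(-2) ⊕ J_1(-2)

The characteristic polynomial is
  det(x·I − A) = x^4 + 8*x^3 + 24*x^2 + 32*x + 16 = (x + 2)^4

Eigenvalues and multiplicities (the geometric multiplicity of λ is n − rank(A − λI), which equals the number of Jordan blocks for λ):
  λ = -2: algebraic multiplicity = 4, geometric multiplicity = 3

Determining the block sizes for each eigenvalue:
  λ = -2: 3 blocks summing to 4 forces exactly one block of size 2 and the rest size 1 → block sizes [2, 1, 1]

Assembling the blocks gives a Jordan form
J =
  [-2,  1,  0,  0]
  [ 0, -2,  0,  0]
  [ 0,  0, -2,  0]
  [ 0,  0,  0, -2]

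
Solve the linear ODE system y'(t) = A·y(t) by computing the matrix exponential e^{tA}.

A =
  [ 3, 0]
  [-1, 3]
e^{tA} =
  [exp(3*t), 0]
  [-t*exp(3*t), exp(3*t)]

Strategy: write A = P · J · P⁻¹ where J is a Jordan canonical form, so e^{tA} = P · e^{tJ} · P⁻¹, and e^{tJ} can be computed block-by-block.

A has Jordan form
J =
  [3, 1]
  [0, 3]
(up to reordering of blocks).

Per-block formulas:
  For a 2×2 Jordan block J_2(3): exp(t · J_2(3)) = e^(3t)·(I + t·N), where N is the 2×2 nilpotent shift.

After assembling e^{tJ} and conjugating by P, we get:

e^{tA} =
  [exp(3*t), 0]
  [-t*exp(3*t), exp(3*t)]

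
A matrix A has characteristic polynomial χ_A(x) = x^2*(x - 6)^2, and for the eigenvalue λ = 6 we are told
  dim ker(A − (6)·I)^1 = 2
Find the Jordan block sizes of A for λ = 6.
Block sizes for λ = 6: [1, 1]

From the dimensions of kernels of powers, the number of Jordan blocks of size at least j is d_j − d_{j−1} where d_j = dim ker(N^j) (with d_0 = 0). Computing the differences gives [2].
The number of blocks of size exactly k is (#blocks of size ≥ k) − (#blocks of size ≥ k + 1), so the partition is: 2 block(s) of size 1.
In nonincreasing order the block sizes are [1, 1].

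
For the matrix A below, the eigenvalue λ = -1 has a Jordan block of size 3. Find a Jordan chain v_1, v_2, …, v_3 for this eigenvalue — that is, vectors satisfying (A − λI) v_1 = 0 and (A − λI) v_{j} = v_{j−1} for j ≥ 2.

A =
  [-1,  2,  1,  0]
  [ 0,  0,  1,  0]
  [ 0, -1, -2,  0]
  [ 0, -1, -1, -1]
A Jordan chain for λ = -1 of length 3:
v_1 = (1, 0, 0, 0)ᵀ
v_2 = (2, 1, -1, -1)ᵀ
v_3 = (0, 1, 0, 0)ᵀ

Let N = A − (-1)·I. We want v_3 with N^3 v_3 = 0 but N^2 v_3 ≠ 0; then v_{j-1} := N · v_j for j = 3, …, 2.

Pick v_3 = (0, 1, 0, 0)ᵀ.
Then v_2 = N · v_3 = (2, 1, -1, -1)ᵀ.
Then v_1 = N · v_2 = (1, 0, 0, 0)ᵀ.

Sanity check: (A − (-1)·I) v_1 = (0, 0, 0, 0)ᵀ = 0. ✓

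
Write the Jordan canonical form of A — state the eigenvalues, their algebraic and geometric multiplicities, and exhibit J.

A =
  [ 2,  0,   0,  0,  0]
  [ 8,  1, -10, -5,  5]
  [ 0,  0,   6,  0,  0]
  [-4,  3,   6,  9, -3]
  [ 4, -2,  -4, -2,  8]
J_1(2) ⊕ J_2(6) ⊕ J_1(6) ⊕ J_1(6)

The characteristic polynomial is
  det(x·I − A) = x^5 - 26*x^4 + 264*x^3 - 1296*x^2 + 3024*x - 2592 = (x - 6)^4*(x - 2)

Eigenvalues and multiplicities (the geometric multiplicity of λ is n − rank(A − λI), which equals the number of Jordan blocks for λ):
  λ = 2: algebraic multiplicity = 1, geometric multiplicity = 1
  λ = 6: algebraic multiplicity = 4, geometric multiplicity = 3

Determining the block sizes for each eigenvalue:
  λ = 2: one block (gm = 1), so the single block has size am = 1 → block sizes [1]
  λ = 6: 3 blocks summing to 4 forces exactly one block of size 2 and the rest size 1 → block sizes [2, 1, 1]

Assembling the blocks gives a Jordan form
J =
  [2, 0, 0, 0, 0]
  [0, 6, 1, 0, 0]
  [0, 0, 6, 0, 0]
  [0, 0, 0, 6, 0]
  [0, 0, 0, 0, 6]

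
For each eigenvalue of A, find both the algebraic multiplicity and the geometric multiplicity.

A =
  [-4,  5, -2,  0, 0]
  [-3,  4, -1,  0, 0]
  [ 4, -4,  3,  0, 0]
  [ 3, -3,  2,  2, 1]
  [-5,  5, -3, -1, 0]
λ = 1: alg = 5, geom = 2

Step 1 — factor the characteristic polynomial to read off the algebraic multiplicities:
  χ_A(x) = (x - 1)^5

Step 2 — compute geometric multiplicities via the rank-nullity identity g(λ) = n − rank(A − λI):
  rank(A − (1)·I) = 3, so dim ker(A − (1)·I) = n − 3 = 2

Summary:
  λ = 1: algebraic multiplicity = 5, geometric multiplicity = 2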